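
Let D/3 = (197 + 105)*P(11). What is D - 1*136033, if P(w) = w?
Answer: -126067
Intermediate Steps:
D = 9966 (D = 3*((197 + 105)*11) = 3*(302*11) = 3*3322 = 9966)
D - 1*136033 = 9966 - 1*136033 = 9966 - 136033 = -126067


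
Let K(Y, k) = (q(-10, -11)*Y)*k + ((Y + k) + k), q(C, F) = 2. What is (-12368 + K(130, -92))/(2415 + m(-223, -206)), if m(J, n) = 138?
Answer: -12114/851 ≈ -14.235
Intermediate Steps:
K(Y, k) = Y + 2*k + 2*Y*k (K(Y, k) = (2*Y)*k + ((Y + k) + k) = 2*Y*k + (Y + 2*k) = Y + 2*k + 2*Y*k)
(-12368 + K(130, -92))/(2415 + m(-223, -206)) = (-12368 + (130 + 2*(-92) + 2*130*(-92)))/(2415 + 138) = (-12368 + (130 - 184 - 23920))/2553 = (-12368 - 23974)*(1/2553) = -36342*1/2553 = -12114/851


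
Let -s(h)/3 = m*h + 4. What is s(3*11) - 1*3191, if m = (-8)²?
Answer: -9539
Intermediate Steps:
m = 64
s(h) = -12 - 192*h (s(h) = -3*(64*h + 4) = -3*(4 + 64*h) = -12 - 192*h)
s(3*11) - 1*3191 = (-12 - 576*11) - 1*3191 = (-12 - 192*33) - 3191 = (-12 - 6336) - 3191 = -6348 - 3191 = -9539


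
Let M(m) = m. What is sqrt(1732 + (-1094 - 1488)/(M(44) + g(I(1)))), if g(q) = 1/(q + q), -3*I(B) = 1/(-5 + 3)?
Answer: 3*sqrt(411626)/47 ≈ 40.952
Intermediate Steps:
I(B) = 1/6 (I(B) = -1/(3*(-5 + 3)) = -1/3/(-2) = -1/3*(-1/2) = 1/6)
g(q) = 1/(2*q)
sqrt(1732 + (-1094 - 1488)/(M(44) + g(I(1)))) = sqrt(1732 + (-1094 - 1488)/(44 + 1/(2*(1/6)))) = sqrt(1732 - 2582/(44 + (1/2)*6)) = sqrt(1732 - 2582/(44 + 3)) = sqrt(1732 - 2582/47) = sqrt(78822/47) = 3*sqrt(411626)/47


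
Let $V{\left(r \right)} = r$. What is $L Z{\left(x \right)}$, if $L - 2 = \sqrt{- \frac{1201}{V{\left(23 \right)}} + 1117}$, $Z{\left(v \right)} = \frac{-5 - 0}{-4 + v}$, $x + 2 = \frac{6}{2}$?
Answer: $\frac{10}{3} + \frac{5 \sqrt{563270}}{69} \approx 57.718$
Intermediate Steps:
$x = 1$ ($x = -2 + \frac{6}{2} = -2 + 6 \cdot \frac{1}{2} = -2 + 3 = 1$)
$Z{\left(v \right)} = - \frac{5}{-4 + v}$ ($Z{\left(v \right)} = \frac{-5 + \left(-3 + 3\right)}{-4 + v} = \frac{-5 + 0}{-4 + v} = - \frac{5}{-4 + v}$)
$L = 2 + \frac{\sqrt{563270}}{23}$ ($L = 2 + \sqrt{- \frac{1201}{23} + 1117} = 2 + \sqrt{\frac{24490}{23}} = 2 + \frac{\sqrt{563270}}{23} \approx 34.631$)
$L Z{\left(x \right)} = \left(2 + \frac{\sqrt{563270}}{23}\right) \left(- \frac{5}{-4 + 1}\right) = \left(2 + \frac{\sqrt{563270}}{23}\right) \left(- \frac{5}{-3}\right) = \left(2 + \frac{\sqrt{563270}}{23}\right) \left(\left(-5\right) \left(- \frac{1}{3}\right)\right) = \left(2 + \frac{\sqrt{563270}}{23}\right) \frac{5}{3} = \frac{10}{3} + \frac{5 \sqrt{563270}}{69}$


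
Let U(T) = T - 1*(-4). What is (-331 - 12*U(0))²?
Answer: 143641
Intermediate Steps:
U(T) = 4 + T (U(T) = T + 4 = 4 + T)
(-331 - 12*U(0))² = (-331 - 12*(4 + 0))² = (-331 - 12*4)² = (-331 - 48)² = (-379)² = 143641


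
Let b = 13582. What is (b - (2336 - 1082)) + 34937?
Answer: 47265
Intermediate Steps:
(b - (2336 - 1082)) + 34937 = (13582 - (2336 - 1082)) + 34937 = (13582 - 1*1254) + 34937 = (13582 - 1254) + 34937 = 12328 + 34937 = 47265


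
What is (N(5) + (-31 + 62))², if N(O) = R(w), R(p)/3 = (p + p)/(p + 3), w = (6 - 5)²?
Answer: 4225/4 ≈ 1056.3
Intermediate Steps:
w = 1 (w = 1² = 1)
R(p) = 6*p/(3 + p) (R(p) = 3*((p + p)/(p + 3)) = 3*((2*p)/(3 + p)) = 3*(2*p/(3 + p)) = 6*p/(3 + p))
N(O) = 3/2 (N(O) = 6*1/(3 + 1) = 6*1/4 = 6*1*(¼) = 3/2)
(N(5) + (-31 + 62))² = (3/2 + (-31 + 62))² = (3/2 + 31)² = (65/2)² = 4225/4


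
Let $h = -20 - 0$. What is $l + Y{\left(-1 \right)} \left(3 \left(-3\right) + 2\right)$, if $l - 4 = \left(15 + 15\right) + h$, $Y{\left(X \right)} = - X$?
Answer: $7$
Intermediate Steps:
$h = -20$ ($h = -20 + 0 = -20$)
$l = 14$ ($l = 4 + \left(\left(15 + 15\right) - 20\right) = 4 + \left(30 - 20\right) = 4 + 10 = 14$)
$l + Y{\left(-1 \right)} \left(3 \left(-3\right) + 2\right) = 14 + \left(-1\right) \left(-1\right) \left(3 \left(-3\right) + 2\right) = 14 + 1 \left(-9 + 2\right) = 14 + 1 \left(-7\right) = 14 - 7 = 7$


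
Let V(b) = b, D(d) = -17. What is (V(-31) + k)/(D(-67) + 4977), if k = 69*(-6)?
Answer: -89/992 ≈ -0.089718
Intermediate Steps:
k = -414
(V(-31) + k)/(D(-67) + 4977) = (-31 - 414)/(-17 + 4977) = -445/4960 = -445*1/4960 = -89/992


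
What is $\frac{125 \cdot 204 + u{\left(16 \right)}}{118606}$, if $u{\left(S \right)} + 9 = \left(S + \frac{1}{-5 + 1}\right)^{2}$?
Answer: $\frac{411825}{1897696} \approx 0.21701$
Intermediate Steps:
$u{\left(S \right)} = -9 + \left(- \frac{1}{4} + S\right)^{2}$ ($u{\left(S \right)} = -9 + \left(S + \frac{1}{-5 + 1}\right)^{2} = -9 + \left(S + \frac{1}{-4}\right)^{2} = -9 + \left(S - \frac{1}{4}\right)^{2} = -9 + \left(- \frac{1}{4} + S\right)^{2}$)
$\frac{125 \cdot 204 + u{\left(16 \right)}}{118606} = \frac{125 \cdot 204 - \left(9 - \frac{\left(-1 + 4 \cdot 16\right)^{2}}{16}\right)}{118606} = \left(25500 - \left(9 - \frac{\left(-1 + 64\right)^{2}}{16}\right)\right) \frac{1}{118606} = \left(25500 - \left(9 - \frac{63^{2}}{16}\right)\right) \frac{1}{118606} = \left(25500 + \left(-9 + \frac{1}{16} \cdot 3969\right)\right) \frac{1}{118606} = \left(25500 + \left(-9 + \frac{3969}{16}\right)\right) \frac{1}{118606} = \left(25500 + \frac{3825}{16}\right) \frac{1}{118606} = \frac{411825}{16} \cdot \frac{1}{118606} = \frac{411825}{1897696}$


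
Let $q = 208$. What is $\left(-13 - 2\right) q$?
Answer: $-3120$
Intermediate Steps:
$\left(-13 - 2\right) q = \left(-13 - 2\right) 208 = \left(-15\right) 208 = -3120$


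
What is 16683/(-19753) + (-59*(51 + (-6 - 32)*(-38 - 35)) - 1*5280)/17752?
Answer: -527540533/50093608 ≈ -10.531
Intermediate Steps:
16683/(-19753) + (-59*(51 + (-6 - 32)*(-38 - 35)) - 1*5280)/17752 = 16683*(-1/19753) + (-59*(51 - 38*(-73)) - 5280)*(1/17752) = -16683/19753 + (-59*(51 + 2774) - 5280)*(1/17752) = -16683/19753 + (-59*2825 - 5280)*(1/17752) = -16683/19753 + (-166675 - 5280)*(1/17752) = -16683/19753 - 171955*1/17752 = -16683/19753 - 24565/2536 = -527540533/50093608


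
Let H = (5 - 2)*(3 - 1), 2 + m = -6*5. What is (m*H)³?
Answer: -7077888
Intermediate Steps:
m = -32 (m = -2 - 6*5 = -2 - 30 = -32)
H = 6 (H = 3*2 = 6)
(m*H)³ = (-32*6)³ = (-192)³ = -7077888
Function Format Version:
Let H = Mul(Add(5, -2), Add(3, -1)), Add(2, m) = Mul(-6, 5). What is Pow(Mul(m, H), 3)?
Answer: -7077888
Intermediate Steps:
m = -32 (m = Add(-2, Mul(-6, 5)) = Add(-2, -30) = -32)
H = 6 (H = Mul(3, 2) = 6)
Pow(Mul(m, H), 3) = Pow(Mul(-32, 6), 3) = Pow(-192, 3) = -7077888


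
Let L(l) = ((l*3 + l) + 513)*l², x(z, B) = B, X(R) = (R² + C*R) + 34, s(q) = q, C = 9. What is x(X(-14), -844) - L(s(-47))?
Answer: -718769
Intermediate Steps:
X(R) = 34 + R² + 9*R (X(R) = (R² + 9*R) + 34 = 34 + R² + 9*R)
L(l) = l²*(513 + 4*l) (L(l) = ((3*l + l) + 513)*l² = (4*l + 513)*l² = (513 + 4*l)*l² = l²*(513 + 4*l))
x(X(-14), -844) - L(s(-47)) = -844 - (-47)²*(513 + 4*(-47)) = -844 - 2209*(513 - 188) = -844 - 2209*325 = -844 - 1*717925 = -844 - 717925 = -718769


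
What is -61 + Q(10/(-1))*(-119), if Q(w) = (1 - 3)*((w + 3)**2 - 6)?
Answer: 10173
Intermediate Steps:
Q(w) = 12 - 2*(3 + w)**2 (Q(w) = -2*((3 + w)**2 - 6) = -2*(-6 + (3 + w)**2) = 12 - 2*(3 + w)**2)
-61 + Q(10/(-1))*(-119) = -61 + (12 - 2*(3 + 10/(-1))**2)*(-119) = -61 + (12 - 2*(3 + 10*(-1))**2)*(-119) = -61 + (12 - 2*(3 - 10)**2)*(-119) = -61 + (12 - 2*(-7)**2)*(-119) = -61 + (12 - 2*49)*(-119) = -61 + (12 - 98)*(-119) = -61 - 86*(-119) = -61 + 10234 = 10173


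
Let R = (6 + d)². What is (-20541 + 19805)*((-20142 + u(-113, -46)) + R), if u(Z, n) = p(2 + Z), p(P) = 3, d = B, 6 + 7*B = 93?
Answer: 714045120/49 ≈ 1.4572e+7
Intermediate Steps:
B = 87/7 (B = -6/7 + (⅐)*93 = -6/7 + 93/7 = 87/7 ≈ 12.429)
d = 87/7 ≈ 12.429
u(Z, n) = 3
R = 16641/49 (R = (6 + 87/7)² = (129/7)² = 16641/49 ≈ 339.61)
(-20541 + 19805)*((-20142 + u(-113, -46)) + R) = (-20541 + 19805)*((-20142 + 3) + 16641/49) = -736*(-20139 + 16641/49) = -736*(-970170/49) = 714045120/49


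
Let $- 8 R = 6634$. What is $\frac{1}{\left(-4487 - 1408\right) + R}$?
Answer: $- \frac{4}{26897} \approx -0.00014872$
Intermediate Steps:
$R = - \frac{3317}{4}$ ($R = \left(- \frac{1}{8}\right) 6634 = - \frac{3317}{4} \approx -829.25$)
$\frac{1}{\left(-4487 - 1408\right) + R} = \frac{1}{\left(-4487 - 1408\right) - \frac{3317}{4}} = \frac{1}{-5895 - \frac{3317}{4}} = \frac{1}{- \frac{26897}{4}} = - \frac{4}{26897}$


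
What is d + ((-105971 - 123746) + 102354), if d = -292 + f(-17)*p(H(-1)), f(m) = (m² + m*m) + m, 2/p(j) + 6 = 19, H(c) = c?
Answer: -1658393/13 ≈ -1.2757e+5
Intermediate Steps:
p(j) = 2/13 (p(j) = 2/(-6 + 19) = 2/13)
f(m) = m + 2*m² (f(m) = (m² + m²) + m = 2*m² + m = m + 2*m²)
d = -2674/13 (d = -292 - 17*(1 + 2*(-17))*(2/13) = -292 - 17*(1 - 34)*(2/13) = -292 - 17*(-33)*(2/13) = -292 + 561*(2/13) = -292 + 1122/13 = -2674/13 ≈ -205.69)
d + ((-105971 - 123746) + 102354) = -2674/13 + ((-105971 - 123746) + 102354) = -2674/13 + (-229717 + 102354) = -2674/13 - 127363 = -1658393/13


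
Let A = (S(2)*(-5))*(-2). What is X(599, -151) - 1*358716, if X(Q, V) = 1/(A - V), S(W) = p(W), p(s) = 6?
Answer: -75689075/211 ≈ -3.5872e+5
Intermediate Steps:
S(W) = 6
A = 60 (A = (6*(-5))*(-2) = -30*(-2) = 60)
X(Q, V) = 1/(60 - V)
X(599, -151) - 1*358716 = -1/(-60 - 151) - 1*358716 = -1/(-211) - 358716 = -1*(-1/211) - 358716 = 1/211 - 358716 = -75689075/211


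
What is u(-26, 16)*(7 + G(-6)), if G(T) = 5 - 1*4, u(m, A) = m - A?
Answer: -336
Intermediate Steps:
G(T) = 1 (G(T) = 5 - 4 = 1)
u(-26, 16)*(7 + G(-6)) = (-26 - 1*16)*(7 + 1) = (-26 - 16)*8 = -42*8 = -336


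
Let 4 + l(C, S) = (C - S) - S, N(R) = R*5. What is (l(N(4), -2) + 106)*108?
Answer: 13608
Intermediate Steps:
N(R) = 5*R
l(C, S) = -4 + C - 2*S (l(C, S) = -4 + ((C - S) - S) = -4 + (C - 2*S) = -4 + C - 2*S)
(l(N(4), -2) + 106)*108 = ((-4 + 5*4 - 2*(-2)) + 106)*108 = ((-4 + 20 + 4) + 106)*108 = (20 + 106)*108 = 126*108 = 13608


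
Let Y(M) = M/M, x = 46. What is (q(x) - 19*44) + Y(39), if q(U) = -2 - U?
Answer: -883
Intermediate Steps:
Y(M) = 1
(q(x) - 19*44) + Y(39) = ((-2 - 1*46) - 19*44) + 1 = ((-2 - 46) - 836) + 1 = (-48 - 836) + 1 = -884 + 1 = -883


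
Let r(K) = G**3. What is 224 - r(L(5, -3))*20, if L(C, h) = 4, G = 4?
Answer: -1056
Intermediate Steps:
r(K) = 64 (r(K) = 4**3 = 64)
224 - r(L(5, -3))*20 = 224 - 1*64*20 = 224 - 64*20 = 224 - 1280 = -1056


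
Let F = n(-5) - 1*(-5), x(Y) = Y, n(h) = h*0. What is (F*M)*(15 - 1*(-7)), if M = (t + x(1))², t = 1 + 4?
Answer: 3960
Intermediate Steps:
t = 5
n(h) = 0
F = 5 (F = 0 - 1*(-5) = 0 + 5 = 5)
M = 36 (M = (5 + 1)² = 6² = 36)
(F*M)*(15 - 1*(-7)) = (5*36)*(15 - 1*(-7)) = 180*(15 + 7) = 180*22 = 3960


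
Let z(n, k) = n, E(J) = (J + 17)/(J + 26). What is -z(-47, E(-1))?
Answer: 47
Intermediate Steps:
E(J) = (17 + J)/(26 + J)
-z(-47, E(-1)) = -1*(-47) = 47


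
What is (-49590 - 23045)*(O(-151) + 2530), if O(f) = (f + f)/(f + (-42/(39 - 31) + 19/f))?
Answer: -17370183619130/94451 ≈ -1.8391e+8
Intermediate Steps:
O(f) = 2*f/(-21/4 + f + 19/f) (O(f) = (2*f)/(f + (-42/8 + 19/f)) = (2*f)/(f + (-42*1/8 + 19/f)) = (2*f)/(f + (-21/4 + 19/f)) = (2*f)/(-21/4 + f + 19/f) = 2*f/(-21/4 + f + 19/f))
(-49590 - 23045)*(O(-151) + 2530) = (-49590 - 23045)*(8*(-151)**2/(76 - 21*(-151) + 4*(-151)**2) + 2530) = -72635*(8*22801/(76 + 3171 + 4*22801) + 2530) = -72635*(8*22801/(76 + 3171 + 91204) + 2530) = -72635*(8*22801/94451 + 2530) = -72635*(8*22801*(1/94451) + 2530) = -72635*(182408/94451 + 2530) = -72635*239143438/94451 = -17370183619130/94451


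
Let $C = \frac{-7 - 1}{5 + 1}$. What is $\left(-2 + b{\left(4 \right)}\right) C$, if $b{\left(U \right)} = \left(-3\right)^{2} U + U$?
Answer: $- \frac{152}{3} \approx -50.667$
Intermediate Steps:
$C = - \frac{4}{3}$ ($C = - \frac{8}{6} = \left(-8\right) \frac{1}{6} = - \frac{4}{3} \approx -1.3333$)
$b{\left(U \right)} = 10 U$ ($b{\left(U \right)} = 9 U + U = 10 U$)
$\left(-2 + b{\left(4 \right)}\right) C = \left(-2 + 10 \cdot 4\right) \left(- \frac{4}{3}\right) = \left(-2 + 40\right) \left(- \frac{4}{3}\right) = 38 \left(- \frac{4}{3}\right) = - \frac{152}{3}$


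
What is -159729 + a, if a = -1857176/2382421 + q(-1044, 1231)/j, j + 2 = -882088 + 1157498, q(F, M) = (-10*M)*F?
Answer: -13096766070304655/82017225346 ≈ -1.5968e+5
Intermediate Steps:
q(F, M) = -10*F*M
j = 275408 (j = -2 + (-882088 + 1157498) = -2 + 275410 = 275408)
a = 3763316986579/82017225346 (a = -1857176/2382421 - 10*(-1044)*1231/275408 = -1857176*1/2382421 + 12851640*(1/275408) = -1857176/2382421 + 1606455/34426 = 3763316986579/82017225346 ≈ 45.884)
-159729 + a = -159729 + 3763316986579/82017225346 = -13096766070304655/82017225346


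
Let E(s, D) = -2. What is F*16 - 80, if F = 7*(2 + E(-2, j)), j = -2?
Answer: -80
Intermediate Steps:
F = 0 (F = 7*(2 - 2) = 7*0 = 0)
F*16 - 80 = 0*16 - 80 = 0 - 80 = -80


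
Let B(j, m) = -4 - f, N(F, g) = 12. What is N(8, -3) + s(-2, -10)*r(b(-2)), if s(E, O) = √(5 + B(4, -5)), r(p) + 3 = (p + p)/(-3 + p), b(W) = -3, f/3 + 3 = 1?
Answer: 12 - 2*√7 ≈ 6.7085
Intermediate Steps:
f = -6 (f = -9 + 3*1 = -9 + 3 = -6)
B(j, m) = 2 (B(j, m) = -4 - 1*(-6) = -4 + 6 = 2)
r(p) = -3 + 2*p/(-3 + p) (r(p) = -3 + (p + p)/(-3 + p) = -3 + (2*p)/(-3 + p) = -3 + 2*p/(-3 + p))
s(E, O) = √7 (s(E, O) = √(5 + 2) = √7)
N(8, -3) + s(-2, -10)*r(b(-2)) = 12 + √7*((9 - 1*(-3))/(-3 - 3)) = 12 + √7*((9 + 3)/(-6)) = 12 + √7*(-⅙*12) = 12 + √7*(-2) = 12 - 2*√7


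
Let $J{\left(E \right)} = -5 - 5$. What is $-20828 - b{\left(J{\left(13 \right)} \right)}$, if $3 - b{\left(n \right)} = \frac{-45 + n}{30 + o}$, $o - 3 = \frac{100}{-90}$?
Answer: $- \frac{5978992}{287} \approx -20833.0$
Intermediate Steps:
$o = \frac{17}{9}$ ($o = 3 + \frac{100}{-90} = 3 + 100 \left(- \frac{1}{90}\right) = 3 - \frac{10}{9} = \frac{17}{9} \approx 1.8889$)
$J{\left(E \right)} = -10$ ($J{\left(E \right)} = -5 - 5 = -10$)
$b{\left(n \right)} = \frac{1266}{287} - \frac{9 n}{287}$ ($b{\left(n \right)} = 3 - \frac{-45 + n}{30 + \frac{17}{9}} = 3 - \frac{-45 + n}{\frac{287}{9}} = 3 - \left(-45 + n\right) \frac{9}{287} = 3 - \left(- \frac{405}{287} + \frac{9 n}{287}\right) = \frac{1266}{287} - \frac{9 n}{287}$)
$-20828 - b{\left(J{\left(13 \right)} \right)} = -20828 - \left(\frac{1266}{287} - - \frac{90}{287}\right) = -20828 - \left(\frac{1266}{287} + \frac{90}{287}\right) = -20828 - \frac{1356}{287} = - \frac{5978992}{287}$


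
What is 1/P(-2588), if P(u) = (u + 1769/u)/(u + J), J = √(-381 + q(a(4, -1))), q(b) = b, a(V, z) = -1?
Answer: 6697744/6699513 - 2588*I*√382/6699513 ≈ 0.99974 - 0.0075501*I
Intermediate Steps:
J = I*√382 (J = √(-381 - 1) = √(-382) = I*√382 ≈ 19.545*I)
P(u) = (u + 1769/u)/(u + I*√382)
1/P(-2588) = 1/((1769 + (-2588)²)/((-2588)*(-2588 + I*√382))) = 1/(-(1769 + 6697744)/(2588*(-2588 + I*√382))) = 1/(-1/2588*6699513/(-2588 + I*√382)) = 1/(-6699513/(2588*(-2588 + I*√382))) = 6697744/6699513 - 2588*I*√382/6699513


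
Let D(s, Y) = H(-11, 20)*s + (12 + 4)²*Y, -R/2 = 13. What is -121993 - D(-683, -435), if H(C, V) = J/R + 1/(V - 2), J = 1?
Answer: -1242695/117 ≈ -10621.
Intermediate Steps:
R = -26 (R = -2*13 = -26)
H(C, V) = -1/26 + 1/(-2 + V) (H(C, V) = 1/(-26) + 1/(V - 2) = 1*(-1/26) + 1/(-2 + V) = -1/26 + 1/(-2 + V))
D(s, Y) = 256*Y + 2*s/117 (D(s, Y) = ((28 - 1*20)/(26*(-2 + 20)))*s + (12 + 4)²*Y = ((1/26)*(28 - 20)/18)*s + 16²*Y = ((1/26)*(1/18)*8)*s + 256*Y = 2*s/117 + 256*Y = 256*Y + 2*s/117)
-121993 - D(-683, -435) = -121993 - (256*(-435) + (2/117)*(-683)) = -121993 - (-111360 - 1366/117) = -121993 - 1*(-13030486/117) = -121993 + 13030486/117 = -1242695/117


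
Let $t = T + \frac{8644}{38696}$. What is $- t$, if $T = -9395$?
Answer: $\frac{90885069}{9674} \approx 9394.8$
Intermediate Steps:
$t = - \frac{90885069}{9674}$ ($t = -9395 + \frac{8644}{38696} = -9395 + 8644 \cdot \frac{1}{38696} = -9395 + \frac{2161}{9674} = - \frac{90885069}{9674} \approx -9394.8$)
$- t = \left(-1\right) \left(- \frac{90885069}{9674}\right) = \frac{90885069}{9674}$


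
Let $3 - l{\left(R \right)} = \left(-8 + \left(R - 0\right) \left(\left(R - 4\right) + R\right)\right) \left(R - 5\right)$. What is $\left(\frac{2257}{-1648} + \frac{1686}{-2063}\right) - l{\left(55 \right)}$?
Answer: $\frac{989671132209}{3399824} \approx 2.911 \cdot 10^{5}$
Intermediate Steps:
$l{\left(R \right)} = 3 - \left(-8 + R \left(-4 + 2 R\right)\right) \left(-5 + R\right)$ ($l{\left(R \right)} = 3 - \left(-8 + \left(R - 0\right) \left(\left(R - 4\right) + R\right)\right) \left(R - 5\right) = 3 - \left(-8 + \left(R + 0\right) \left(\left(-4 + R\right) + R\right)\right) \left(-5 + R\right) = 3 - \left(-8 + R \left(-4 + 2 R\right)\right) \left(-5 + R\right)$)
$\left(\frac{2257}{-1648} + \frac{1686}{-2063}\right) - l{\left(55 \right)} = \left(\frac{2257}{-1648} + \frac{1686}{-2063}\right) - \left(-37 - 660 - 2 \cdot 55^{3} + 14 \cdot 55^{2}\right) = \left(2257 \left(- \frac{1}{1648}\right) + 1686 \left(- \frac{1}{2063}\right)\right) - \left(-37 - 660 - 332750 + 14 \cdot 3025\right) = \left(- \frac{2257}{1648} - \frac{1686}{2063}\right) - \left(-37 - 660 - 332750 + 42350\right) = - \frac{7434719}{3399824} - -291097 = - \frac{7434719}{3399824} + 291097 = \frac{989671132209}{3399824}$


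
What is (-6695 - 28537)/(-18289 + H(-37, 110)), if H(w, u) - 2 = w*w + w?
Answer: 35232/16955 ≈ 2.0780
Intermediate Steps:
H(w, u) = 2 + w + w² (H(w, u) = 2 + (w*w + w) = 2 + (w² + w) = 2 + (w + w²) = 2 + w + w²)
(-6695 - 28537)/(-18289 + H(-37, 110)) = (-6695 - 28537)/(-18289 + (2 - 37 + (-37)²)) = -35232/(-18289 + (2 - 37 + 1369)) = -35232/(-18289 + 1334) = -35232/(-16955) = -35232*(-1/16955) = 35232/16955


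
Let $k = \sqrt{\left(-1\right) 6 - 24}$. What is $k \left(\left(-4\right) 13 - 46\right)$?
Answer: $- 98 i \sqrt{30} \approx - 536.77 i$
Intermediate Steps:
$k = i \sqrt{30}$ ($k = \sqrt{-6 - 24} = \sqrt{-30} = i \sqrt{30} \approx 5.4772 i$)
$k \left(\left(-4\right) 13 - 46\right) = i \sqrt{30} \left(\left(-4\right) 13 - 46\right) = i \sqrt{30} \left(-52 - 46\right) = i \sqrt{30} \left(-98\right) = - 98 i \sqrt{30}$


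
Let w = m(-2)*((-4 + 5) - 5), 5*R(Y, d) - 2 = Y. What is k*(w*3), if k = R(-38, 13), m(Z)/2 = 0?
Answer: 0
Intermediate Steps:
R(Y, d) = 2/5 + Y/5
m(Z) = 0 (m(Z) = 2*0 = 0)
w = 0 (w = 0*((-4 + 5) - 5) = 0*(1 - 5) = 0*(-4) = 0)
k = -36/5 (k = 2/5 + (1/5)*(-38) = 2/5 - 38/5 = -36/5 ≈ -7.2000)
k*(w*3) = -0*3 = -36/5*0 = 0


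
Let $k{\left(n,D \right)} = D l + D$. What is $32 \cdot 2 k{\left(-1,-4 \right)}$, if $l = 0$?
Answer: $-256$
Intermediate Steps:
$k{\left(n,D \right)} = D$ ($k{\left(n,D \right)} = D 0 + D = 0 + D = D$)
$32 \cdot 2 k{\left(-1,-4 \right)} = 32 \cdot 2 \left(-4\right) = 64 \left(-4\right) = -256$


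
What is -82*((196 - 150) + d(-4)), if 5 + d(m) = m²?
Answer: -4674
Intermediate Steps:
d(m) = -5 + m²
-82*((196 - 150) + d(-4)) = -82*((196 - 150) + (-5 + (-4)²)) = -82*(46 + (-5 + 16)) = -82*(46 + 11) = -82*57 = -4674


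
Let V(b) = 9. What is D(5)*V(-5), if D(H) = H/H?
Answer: 9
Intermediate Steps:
D(H) = 1
D(5)*V(-5) = 1*9 = 9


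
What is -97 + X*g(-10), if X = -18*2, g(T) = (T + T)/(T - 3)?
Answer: -1981/13 ≈ -152.38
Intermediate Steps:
g(T) = 2*T/(-3 + T) (g(T) = (2*T)/(-3 + T) = 2*T/(-3 + T))
X = -36
-97 + X*g(-10) = -97 - 72*(-10)/(-3 - 10) = -97 - 72*(-10)/(-13) = -97 - 72*(-10)*(-1)/13 = -97 - 36*20/13 = -97 - 720/13 = -1981/13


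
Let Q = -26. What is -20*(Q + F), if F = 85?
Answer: -1180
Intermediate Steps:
-20*(Q + F) = -20*(-26 + 85) = -20*59 = -1180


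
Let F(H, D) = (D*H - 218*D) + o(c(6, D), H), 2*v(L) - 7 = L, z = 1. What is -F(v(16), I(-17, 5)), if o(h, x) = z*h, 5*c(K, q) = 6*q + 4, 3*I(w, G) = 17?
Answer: 34877/30 ≈ 1162.6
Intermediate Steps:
I(w, G) = 17/3 (I(w, G) = (1/3)*17 = 17/3)
c(K, q) = 4/5 + 6*q/5 (c(K, q) = (6*q + 4)/5 = (4 + 6*q)/5 = 4/5 + 6*q/5)
v(L) = 7/2 + L/2
o(h, x) = h (o(h, x) = 1*h = h)
F(H, D) = 4/5 - 1084*D/5 + D*H (F(H, D) = (D*H - 218*D) + (4/5 + 6*D/5) = (-218*D + D*H) + (4/5 + 6*D/5) = 4/5 - 1084*D/5 + D*H)
-F(v(16), I(-17, 5)) = -(4/5 - 1084/5*17/3 + 17*(7/2 + (1/2)*16)/3) = -(4/5 - 18428/15 + 17*(7/2 + 8)/3) = -(4/5 - 18428/15 + (17/3)*(23/2)) = -(4/5 - 18428/15 + 391/6) = -1*(-34877/30) = 34877/30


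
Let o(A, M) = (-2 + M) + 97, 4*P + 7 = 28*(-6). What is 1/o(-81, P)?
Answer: 4/205 ≈ 0.019512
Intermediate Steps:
P = -175/4 (P = -7/4 + (28*(-6))/4 = -7/4 + (1/4)*(-168) = -7/4 - 42 = -175/4 ≈ -43.750)
o(A, M) = 95 + M
1/o(-81, P) = 1/(95 - 175/4) = 1/(205/4) = 4/205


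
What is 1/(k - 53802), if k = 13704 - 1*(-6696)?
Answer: -1/33402 ≈ -2.9938e-5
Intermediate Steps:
k = 20400 (k = 13704 + 6696 = 20400)
1/(k - 53802) = 1/(20400 - 53802) = 1/(-33402) = -1/33402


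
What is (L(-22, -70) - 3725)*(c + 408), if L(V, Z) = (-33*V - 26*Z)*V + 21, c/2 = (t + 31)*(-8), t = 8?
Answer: 12898656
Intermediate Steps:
c = -624 (c = 2*((8 + 31)*(-8)) = 2*(39*(-8)) = 2*(-312) = -624)
L(V, Z) = 21 + V*(-33*V - 26*Z) (L(V, Z) = V*(-33*V - 26*Z) + 21 = 21 + V*(-33*V - 26*Z))
(L(-22, -70) - 3725)*(c + 408) = ((21 - 33*(-22)² - 26*(-22)*(-70)) - 3725)*(-624 + 408) = ((21 - 33*484 - 40040) - 3725)*(-216) = ((21 - 15972 - 40040) - 3725)*(-216) = (-55991 - 3725)*(-216) = -59716*(-216) = 12898656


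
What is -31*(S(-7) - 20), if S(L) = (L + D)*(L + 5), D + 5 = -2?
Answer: -248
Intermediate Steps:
D = -7 (D = -5 - 2 = -7)
S(L) = (-7 + L)*(5 + L) (S(L) = (L - 7)*(L + 5) = (-7 + L)*(5 + L))
-31*(S(-7) - 20) = -31*((-35 + (-7)**2 - 2*(-7)) - 20) = -31*((-35 + 49 + 14) - 20) = -31*(28 - 20) = -31*8 = -248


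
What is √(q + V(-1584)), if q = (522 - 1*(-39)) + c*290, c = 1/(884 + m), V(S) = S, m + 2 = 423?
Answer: I*√9205/3 ≈ 31.981*I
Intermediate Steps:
m = 421 (m = -2 + 423 = 421)
c = 1/1305 (c = 1/(884 + 421) = 1/1305 ≈ 0.00076628)
q = 5051/9 (q = (522 - 1*(-39)) + (1/1305)*290 = (522 + 39) + 2/9 = 561 + 2/9 = 5051/9 ≈ 561.22)
√(q + V(-1584)) = √(5051/9 - 1584) = √(-9205/9) = I*√9205/3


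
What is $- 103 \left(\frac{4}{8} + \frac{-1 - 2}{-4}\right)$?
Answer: $- \frac{515}{4} \approx -128.75$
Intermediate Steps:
$- 103 \left(\frac{4}{8} + \frac{-1 - 2}{-4}\right) = - 103 \left(4 \cdot \frac{1}{8} + \left(-1 - 2\right) \left(- \frac{1}{4}\right)\right) = - 103 \left(\frac{1}{2} - - \frac{3}{4}\right) = - 103 \left(\frac{1}{2} + \frac{3}{4}\right) = \left(-103\right) \frac{5}{4} = - \frac{515}{4}$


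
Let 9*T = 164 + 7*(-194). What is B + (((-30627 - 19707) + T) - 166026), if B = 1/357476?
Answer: -232172797525/1072428 ≈ -2.1649e+5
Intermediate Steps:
B = 1/357476 ≈ 2.7974e-6
T = -398/3 (T = (164 + 7*(-194))/9 = (164 - 1358)/9 = (1/9)*(-1194) = -398/3 ≈ -132.67)
B + (((-30627 - 19707) + T) - 166026) = 1/357476 + (((-30627 - 19707) - 398/3) - 166026) = 1/357476 + ((-50334 - 398/3) - 166026) = 1/357476 + (-151400/3 - 166026) = 1/357476 - 649478/3 = -232172797525/1072428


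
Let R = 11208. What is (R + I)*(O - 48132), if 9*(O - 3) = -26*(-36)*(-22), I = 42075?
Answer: -2686369011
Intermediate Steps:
O = -2285 (O = 3 + (-26*(-36)*(-22))/9 = 3 + (936*(-22))/9 = 3 + (⅑)*(-20592) = 3 - 2288 = -2285)
(R + I)*(O - 48132) = (11208 + 42075)*(-2285 - 48132) = 53283*(-50417) = -2686369011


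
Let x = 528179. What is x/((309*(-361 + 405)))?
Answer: 528179/13596 ≈ 38.848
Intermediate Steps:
x/((309*(-361 + 405))) = 528179/((309*(-361 + 405))) = 528179/((309*44)) = 528179/13596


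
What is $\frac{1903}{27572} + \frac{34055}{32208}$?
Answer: $\frac{4099411}{3639504} \approx 1.1264$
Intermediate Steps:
$\frac{1903}{27572} + \frac{34055}{32208} = \frac{4099411}{3639504}$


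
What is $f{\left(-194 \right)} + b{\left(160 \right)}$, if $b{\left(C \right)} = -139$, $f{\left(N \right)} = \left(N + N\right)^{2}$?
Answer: $150405$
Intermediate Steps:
$f{\left(N \right)} = 4 N^{2}$ ($f{\left(N \right)} = \left(2 N\right)^{2} = 4 N^{2}$)
$f{\left(-194 \right)} + b{\left(160 \right)} = 4 \left(-194\right)^{2} - 139 = 4 \cdot 37636 - 139 = 150544 - 139 = 150405$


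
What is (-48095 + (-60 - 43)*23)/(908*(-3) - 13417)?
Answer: 50464/16141 ≈ 3.1264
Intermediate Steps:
(-48095 + (-60 - 43)*23)/(908*(-3) - 13417) = (-48095 - 103*23)/(-2724 - 13417) = (-48095 - 2369)/(-16141) = -50464*(-1/16141) = 50464/16141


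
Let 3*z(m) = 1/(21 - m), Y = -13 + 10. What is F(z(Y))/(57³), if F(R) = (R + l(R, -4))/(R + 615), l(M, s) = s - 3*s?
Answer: 577/8200531233 ≈ 7.0361e-8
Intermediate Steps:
Y = -3
l(M, s) = -2*s
z(m) = 1/(3*(21 - m))
F(R) = (8 + R)/(615 + R) (F(R) = (R - 2*(-4))/(R + 615) = (R + 8)/(615 + R) = (8 + R)/(615 + R))
F(z(Y))/(57³) = ((8 - 1/(-63 + 3*(-3)))/(615 - 1/(-63 + 3*(-3))))/(57³) = ((8 - 1/(-63 - 9))/(615 - 1/(-63 - 9)))/185193 = ((8 - 1/(-72))/(615 - 1/(-72)))*(1/185193) = ((8 - 1*(-1/72))/(615 - 1*(-1/72)))*(1/185193) = ((8 + 1/72)/(615 + 1/72))*(1/185193) = ((577/72)/(44281/72))*(1/185193) = ((72/44281)*(577/72))*(1/185193) = (577/44281)*(1/185193) = 577/8200531233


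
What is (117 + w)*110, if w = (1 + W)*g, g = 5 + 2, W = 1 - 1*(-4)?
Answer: 17490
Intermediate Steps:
W = 5 (W = 1 + 4 = 5)
g = 7
w = 42 (w = (1 + 5)*7 = 6*7 = 42)
(117 + w)*110 = (117 + 42)*110 = 159*110 = 17490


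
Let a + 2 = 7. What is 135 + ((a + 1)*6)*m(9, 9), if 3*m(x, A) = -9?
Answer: 27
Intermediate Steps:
a = 5 (a = -2 + 7 = 5)
m(x, A) = -3 (m(x, A) = (1/3)*(-9) = -3)
135 + ((a + 1)*6)*m(9, 9) = 135 + ((5 + 1)*6)*(-3) = 135 + (6*6)*(-3) = 135 + 36*(-3) = 135 - 108 = 27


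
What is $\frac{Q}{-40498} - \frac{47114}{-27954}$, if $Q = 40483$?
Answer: $\frac{388180495}{566040546} \approx 0.68578$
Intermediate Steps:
$\frac{Q}{-40498} - \frac{47114}{-27954} = \frac{40483}{-40498} - \frac{47114}{-27954} = 40483 \left(- \frac{1}{40498}\right) - - \frac{23557}{13977} = - \frac{40483}{40498} + \frac{23557}{13977} = \frac{388180495}{566040546}$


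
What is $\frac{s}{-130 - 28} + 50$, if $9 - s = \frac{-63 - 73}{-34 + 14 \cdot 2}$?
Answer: $\frac{23741}{474} \approx 50.086$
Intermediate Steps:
$s = - \frac{41}{3}$ ($s = 9 - \frac{-63 - 73}{-34 + 14 \cdot 2} = 9 - - \frac{136}{-34 + 28} = 9 - - \frac{136}{-6} = 9 - \left(-136\right) \left(- \frac{1}{6}\right) = 9 - \frac{68}{3} = - \frac{41}{3} \approx -13.667$)
$\frac{s}{-130 - 28} + 50 = \frac{1}{-130 - 28} \left(- \frac{41}{3}\right) + 50 = \frac{1}{-158} \left(- \frac{41}{3}\right) + 50 = \left(- \frac{1}{158}\right) \left(- \frac{41}{3}\right) + 50 = \frac{41}{474} + 50 = \frac{23741}{474}$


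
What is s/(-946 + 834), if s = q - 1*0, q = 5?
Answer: -5/112 ≈ -0.044643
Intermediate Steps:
s = 5 (s = 5 - 1*0 = 5 + 0 = 5)
s/(-946 + 834) = 5/(-946 + 834) = 5/(-112) = 5*(-1/112) = -5/112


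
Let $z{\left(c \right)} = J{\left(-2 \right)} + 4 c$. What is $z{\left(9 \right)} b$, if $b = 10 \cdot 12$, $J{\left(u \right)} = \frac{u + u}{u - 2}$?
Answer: $4440$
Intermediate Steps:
$J{\left(u \right)} = \frac{2 u}{-2 + u}$
$b = 120$
$z{\left(c \right)} = 1 + 4 c$ ($z{\left(c \right)} = 2 \left(-2\right) \frac{1}{-2 - 2} + 4 c = 2 \left(-2\right) \frac{1}{-4} + 4 c = 2 \left(-2\right) \left(- \frac{1}{4}\right) + 4 c = 1 + 4 c$)
$z{\left(9 \right)} b = \left(1 + 4 \cdot 9\right) 120 = \left(1 + 36\right) 120 = 37 \cdot 120 = 4440$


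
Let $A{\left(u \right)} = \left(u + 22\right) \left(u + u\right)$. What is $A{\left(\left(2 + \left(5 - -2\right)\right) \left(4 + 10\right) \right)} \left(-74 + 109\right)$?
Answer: $1305360$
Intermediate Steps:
$A{\left(u \right)} = 2 u \left(22 + u\right)$ ($A{\left(u \right)} = \left(22 + u\right) 2 u = 2 u \left(22 + u\right)$)
$A{\left(\left(2 + \left(5 - -2\right)\right) \left(4 + 10\right) \right)} \left(-74 + 109\right) = 2 \left(2 + \left(5 - -2\right)\right) \left(4 + 10\right) \left(22 + \left(2 + \left(5 - -2\right)\right) \left(4 + 10\right)\right) \left(-74 + 109\right) = 2 \left(2 + \left(5 + 2\right)\right) 14 \left(22 + \left(2 + \left(5 + 2\right)\right) 14\right) 35 = 2 \left(2 + 7\right) 14 \left(22 + \left(2 + 7\right) 14\right) 35 = 2 \cdot 9 \cdot 14 \left(22 + 9 \cdot 14\right) 35 = 2 \cdot 126 \left(22 + 126\right) 35 = 2 \cdot 126 \cdot 148 \cdot 35 = 37296 \cdot 35 = 1305360$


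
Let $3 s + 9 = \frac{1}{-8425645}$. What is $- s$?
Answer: $\frac{75830806}{25276935} \approx 3.0$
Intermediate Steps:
$s = - \frac{75830806}{25276935}$ ($s = -3 + \frac{1}{3 \left(-8425645\right)} = -3 + \frac{1}{3} \left(- \frac{1}{8425645}\right) = -3 - \frac{1}{25276935} = - \frac{75830806}{25276935} \approx -3.0$)
$- s = \left(-1\right) \left(- \frac{75830806}{25276935}\right) = \frac{75830806}{25276935}$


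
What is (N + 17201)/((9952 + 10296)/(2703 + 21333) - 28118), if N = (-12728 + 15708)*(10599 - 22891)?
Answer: 220007270631/168956000 ≈ 1302.2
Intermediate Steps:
N = -36630160 (N = 2980*(-12292) = -36630160)
(N + 17201)/((9952 + 10296)/(2703 + 21333) - 28118) = (-36630160 + 17201)/((9952 + 10296)/(2703 + 21333) - 28118) = -36612959/(20248/24036 - 28118) = -36612959/(20248*(1/24036) - 28118) = -36612959/(5062/6009 - 28118) = -36612959/(-168956000/6009) = -36612959*(-6009/168956000) = 220007270631/168956000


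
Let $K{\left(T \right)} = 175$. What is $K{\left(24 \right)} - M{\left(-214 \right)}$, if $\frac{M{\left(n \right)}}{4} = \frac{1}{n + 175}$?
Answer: $\frac{6829}{39} \approx 175.1$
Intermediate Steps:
$M{\left(n \right)} = \frac{4}{175 + n}$ ($M{\left(n \right)} = \frac{4}{n + 175} = \frac{4}{175 + n}$)
$K{\left(24 \right)} - M{\left(-214 \right)} = 175 - \frac{4}{175 - 214} = 175 - \frac{4}{-39} = 175 - 4 \left(- \frac{1}{39}\right) = 175 - - \frac{4}{39} = 175 + \frac{4}{39} = \frac{6829}{39}$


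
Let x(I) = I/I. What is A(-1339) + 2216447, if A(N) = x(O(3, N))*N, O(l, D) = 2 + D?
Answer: 2215108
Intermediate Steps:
x(I) = 1
A(N) = N (A(N) = 1*N = N)
A(-1339) + 2216447 = -1339 + 2216447 = 2215108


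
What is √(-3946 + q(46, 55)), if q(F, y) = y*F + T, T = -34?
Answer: 5*I*√58 ≈ 38.079*I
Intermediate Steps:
q(F, y) = -34 + F*y (q(F, y) = y*F - 34 = F*y - 34 = -34 + F*y)
√(-3946 + q(46, 55)) = √(-3946 + (-34 + 46*55)) = √(-3946 + (-34 + 2530)) = √(-3946 + 2496) = √(-1450) = 5*I*√58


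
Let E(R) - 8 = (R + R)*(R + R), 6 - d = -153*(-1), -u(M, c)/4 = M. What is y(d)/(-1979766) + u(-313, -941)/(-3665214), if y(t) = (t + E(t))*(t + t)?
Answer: 2583023090695/201562946109 ≈ 12.815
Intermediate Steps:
u(M, c) = -4*M
d = -147 (d = 6 - (-153)*(-1) = 6 - 1*153 = 6 - 153 = -147)
E(R) = 8 + 4*R**2 (E(R) = 8 + (R + R)*(R + R) = 8 + (2*R)*(2*R) = 8 + 4*R**2)
y(t) = 2*t*(8 + t + 4*t**2) (y(t) = (t + (8 + 4*t**2))*(t + t) = (8 + t + 4*t**2)*(2*t) = 2*t*(8 + t + 4*t**2))
y(d)/(-1979766) + u(-313, -941)/(-3665214) = (2*(-147)*(8 - 147 + 4*(-147)**2))/(-1979766) - 4*(-313)/(-3665214) = (2*(-147)*(8 - 147 + 4*21609))*(-1/1979766) + 1252*(-1/3665214) = (2*(-147)*(8 - 147 + 86436))*(-1/1979766) - 626/1832607 = (2*(-147)*86297)*(-1/1979766) - 626/1832607 = -25371318*(-1/1979766) - 626/1832607 = 4228553/329961 - 626/1832607 = 2583023090695/201562946109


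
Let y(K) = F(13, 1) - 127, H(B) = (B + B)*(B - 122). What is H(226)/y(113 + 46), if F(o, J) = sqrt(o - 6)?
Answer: -2985008/8061 - 23504*sqrt(7)/8061 ≈ -378.02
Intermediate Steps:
H(B) = 2*B*(-122 + B) (H(B) = (2*B)*(-122 + B) = 2*B*(-122 + B))
F(o, J) = sqrt(-6 + o)
y(K) = -127 + sqrt(7) (y(K) = sqrt(-6 + 13) - 127 = sqrt(7) - 127 = -127 + sqrt(7))
H(226)/y(113 + 46) = (2*226*(-122 + 226))/(-127 + sqrt(7)) = (2*226*104)/(-127 + sqrt(7)) = 47008/(-127 + sqrt(7))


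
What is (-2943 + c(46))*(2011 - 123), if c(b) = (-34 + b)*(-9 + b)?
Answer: -4718112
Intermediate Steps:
(-2943 + c(46))*(2011 - 123) = (-2943 + (306 + 46² - 43*46))*(2011 - 123) = (-2943 + (306 + 2116 - 1978))*1888 = (-2943 + 444)*1888 = -2499*1888 = -4718112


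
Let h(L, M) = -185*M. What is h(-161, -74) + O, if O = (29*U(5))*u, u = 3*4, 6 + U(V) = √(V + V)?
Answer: 11602 + 348*√10 ≈ 12702.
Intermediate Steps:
U(V) = -6 + √2*√V (U(V) = -6 + √(V + V) = -6 + √(2*V) = -6 + √2*√V)
u = 12
O = -2088 + 348*√10 (O = (29*(-6 + √2*√5))*12 = (29*(-6 + √10))*12 = (-174 + 29*√10)*12 = -2088 + 348*√10 ≈ -987.53)
h(-161, -74) + O = -185*(-74) + (-2088 + 348*√10) = 13690 + (-2088 + 348*√10) = 11602 + 348*√10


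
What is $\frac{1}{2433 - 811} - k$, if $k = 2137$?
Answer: $- \frac{3466213}{1622} \approx -2137.0$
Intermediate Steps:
$\frac{1}{2433 - 811} - k = \frac{1}{2433 - 811} - 2137 = \frac{1}{1622} - 2137 = - \frac{3466213}{1622}$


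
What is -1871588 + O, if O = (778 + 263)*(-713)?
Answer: -2613821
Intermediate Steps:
O = -742233 (O = 1041*(-713) = -742233)
-1871588 + O = -1871588 - 742233 = -2613821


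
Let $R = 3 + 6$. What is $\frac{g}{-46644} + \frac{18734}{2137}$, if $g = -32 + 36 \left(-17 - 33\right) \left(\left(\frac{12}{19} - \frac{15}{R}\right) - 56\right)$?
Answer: $\frac{3108903080}{473471583} \approx 6.5662$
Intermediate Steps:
$R = 9$
$g = \frac{1949992}{19}$ ($g = -32 + 36 \left(-17 - 33\right) \left(\left(\frac{12}{19} - \frac{15}{9}\right) - 56\right) = -32 + 36 \left(- 50 \left(\left(12 \cdot \frac{1}{19} - \frac{5}{3}\right) - 56\right)\right) = -32 + 36 \left(- 50 \left(\left(\frac{12}{19} - \frac{5}{3}\right) - 56\right)\right) = -32 + 36 \left(- 50 \left(- \frac{59}{57} - 56\right)\right) = -32 + 36 \left(\left(-50\right) \left(- \frac{3251}{57}\right)\right) = -32 + 36 \cdot \frac{162550}{57} = -32 + \frac{1950600}{19} = \frac{1949992}{19} \approx 1.0263 \cdot 10^{5}$)
$\frac{g}{-46644} + \frac{18734}{2137} = \frac{1949992}{19 \left(-46644\right)} + \frac{18734}{2137} = \frac{1949992}{19} \left(- \frac{1}{46644}\right) + 18734 \cdot \frac{1}{2137} = - \frac{487498}{221559} + \frac{18734}{2137} = \frac{3108903080}{473471583}$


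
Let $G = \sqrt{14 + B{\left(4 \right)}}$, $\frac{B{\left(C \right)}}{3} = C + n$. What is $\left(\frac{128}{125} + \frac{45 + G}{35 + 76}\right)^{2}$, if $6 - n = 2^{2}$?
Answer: $\frac{393847889}{192515625} + \frac{52888 \sqrt{2}}{513375} \approx 2.1915$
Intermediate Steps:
$n = 2$ ($n = 6 - 2^{2} = 6 - 4 = 2$)
$B{\left(C \right)} = 6 + 3 C$ ($B{\left(C \right)} = 3 \left(C + 2\right) = 3 \left(2 + C\right) = 6 + 3 C$)
$G = 4 \sqrt{2}$ ($G = \sqrt{14 + \left(6 + 3 \cdot 4\right)} = \sqrt{14 + \left(6 + 12\right)} = \sqrt{14 + 18} = \sqrt{32} = 4 \sqrt{2} \approx 5.6569$)
$\left(\frac{128}{125} + \frac{45 + G}{35 + 76}\right)^{2} = \left(\frac{128}{125} + \frac{45 + 4 \sqrt{2}}{35 + 76}\right)^{2} = \left(128 \cdot \frac{1}{125} + \frac{45 + 4 \sqrt{2}}{111}\right)^{2} = \left(\frac{128}{125} + \left(45 + 4 \sqrt{2}\right) \frac{1}{111}\right)^{2} = \left(\frac{128}{125} + \left(\frac{15}{37} + \frac{4 \sqrt{2}}{111}\right)\right)^{2} = \left(\frac{6611}{4625} + \frac{4 \sqrt{2}}{111}\right)^{2}$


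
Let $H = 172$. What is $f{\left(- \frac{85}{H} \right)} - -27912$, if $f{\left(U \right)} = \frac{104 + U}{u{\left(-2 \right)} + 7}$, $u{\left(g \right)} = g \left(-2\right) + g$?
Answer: $\frac{43225579}{1548} \approx 27924.0$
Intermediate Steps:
$u{\left(g \right)} = - g$ ($u{\left(g \right)} = - 2 g + g = - g$)
$f{\left(U \right)} = \frac{104}{9} + \frac{U}{9}$ ($f{\left(U \right)} = \frac{104 + U}{\left(-1\right) \left(-2\right) + 7} = \frac{104 + U}{2 + 7} = \frac{104 + U}{9} = \left(104 + U\right) \frac{1}{9} = \frac{104}{9} + \frac{U}{9}$)
$f{\left(- \frac{85}{H} \right)} - -27912 = \left(\frac{104}{9} + \frac{\left(-85\right) \frac{1}{172}}{9}\right) - -27912 = \left(\frac{104}{9} + \frac{\left(-85\right) \frac{1}{172}}{9}\right) + 27912 = \left(\frac{104}{9} + \frac{1}{9} \left(- \frac{85}{172}\right)\right) + 27912 = \left(\frac{104}{9} - \frac{85}{1548}\right) + 27912 = \frac{17803}{1548} + 27912 = \frac{43225579}{1548}$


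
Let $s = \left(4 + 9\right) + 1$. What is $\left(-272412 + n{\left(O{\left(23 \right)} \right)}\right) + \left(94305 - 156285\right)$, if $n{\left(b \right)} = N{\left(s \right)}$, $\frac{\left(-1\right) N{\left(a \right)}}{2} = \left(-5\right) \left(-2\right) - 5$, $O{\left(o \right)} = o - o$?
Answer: $-334402$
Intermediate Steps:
$s = 14$ ($s = 13 + 1 = 14$)
$O{\left(o \right)} = 0$
$N{\left(a \right)} = -10$ ($N{\left(a \right)} = - 2 \left(\left(-5\right) \left(-2\right) - 5\right) = - 2 \left(10 - 5\right) = \left(-2\right) 5 = -10$)
$n{\left(b \right)} = -10$
$\left(-272412 + n{\left(O{\left(23 \right)} \right)}\right) + \left(94305 - 156285\right) = \left(-272412 - 10\right) + \left(94305 - 156285\right) = -272422 + \left(94305 - 156285\right) = -272422 - 61980 = -334402$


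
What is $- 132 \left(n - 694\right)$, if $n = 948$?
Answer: $-33528$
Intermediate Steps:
$- 132 \left(n - 694\right) = - 132 \left(948 - 694\right) = \left(-132\right) 254 = -33528$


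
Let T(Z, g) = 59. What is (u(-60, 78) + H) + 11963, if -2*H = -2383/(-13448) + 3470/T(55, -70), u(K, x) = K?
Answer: 18841637035/1586864 ≈ 11874.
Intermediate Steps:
H = -46805157/1586864 (H = -(-2383/(-13448) + 3470/59)/2 = -(-2383*(-1/13448) + 3470*(1/59))/2 = -(2383/13448 + 3470/59)/2 = -1/2*46805157/793432 = -46805157/1586864 ≈ -29.495)
(u(-60, 78) + H) + 11963 = (-60 - 46805157/1586864) + 11963 = -142016997/1586864 + 11963 = 18841637035/1586864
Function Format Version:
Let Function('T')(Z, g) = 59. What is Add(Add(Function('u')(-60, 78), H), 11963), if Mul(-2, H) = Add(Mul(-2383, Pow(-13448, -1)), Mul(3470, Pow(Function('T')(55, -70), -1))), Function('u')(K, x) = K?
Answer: Rational(18841637035, 1586864) ≈ 11874.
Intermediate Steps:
H = Rational(-46805157, 1586864) (H = Mul(Rational(-1, 2), Add(Mul(-2383, Pow(-13448, -1)), Mul(3470, Pow(59, -1)))) = Mul(Rational(-1, 2), Add(Mul(-2383, Rational(-1, 13448)), Mul(3470, Rational(1, 59)))) = Mul(Rational(-1, 2), Add(Rational(2383, 13448), Rational(3470, 59))) = Mul(Rational(-1, 2), Rational(46805157, 793432)) = Rational(-46805157, 1586864) ≈ -29.495)
Add(Add(Function('u')(-60, 78), H), 11963) = Add(Add(-60, Rational(-46805157, 1586864)), 11963) = Add(Rational(-142016997, 1586864), 11963) = Rational(18841637035, 1586864)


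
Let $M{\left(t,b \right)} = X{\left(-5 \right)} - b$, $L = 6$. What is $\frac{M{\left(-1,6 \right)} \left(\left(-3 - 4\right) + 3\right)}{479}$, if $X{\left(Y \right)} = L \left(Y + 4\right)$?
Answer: $\frac{48}{479} \approx 0.10021$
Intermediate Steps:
$X{\left(Y \right)} = 24 + 6 Y$ ($X{\left(Y \right)} = 6 \left(Y + 4\right) = 6 \left(4 + Y\right) = 24 + 6 Y$)
$M{\left(t,b \right)} = -6 - b$ ($M{\left(t,b \right)} = \left(24 + 6 \left(-5\right)\right) - b = \left(24 - 30\right) - b = -6 - b$)
$\frac{M{\left(-1,6 \right)} \left(\left(-3 - 4\right) + 3\right)}{479} = \frac{\left(-6 - 6\right) \left(\left(-3 - 4\right) + 3\right)}{479} = \left(-6 - 6\right) \left(-7 + 3\right) \frac{1}{479} = \left(-12\right) \left(-4\right) \frac{1}{479} = 48 \cdot \frac{1}{479} = \frac{48}{479}$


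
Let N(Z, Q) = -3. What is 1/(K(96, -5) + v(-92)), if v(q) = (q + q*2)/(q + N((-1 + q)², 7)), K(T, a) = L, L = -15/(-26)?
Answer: 2470/8601 ≈ 0.28718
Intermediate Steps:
L = 15/26 (L = -15*(-1/26) = 15/26 ≈ 0.57692)
K(T, a) = 15/26
v(q) = 3*q/(-3 + q) (v(q) = (q + q*2)/(q - 3) = (q + 2*q)/(-3 + q) = (3*q)/(-3 + q) = 3*q/(-3 + q))
1/(K(96, -5) + v(-92)) = 1/(15/26 + 3*(-92)/(-3 - 92)) = 1/(15/26 + 3*(-92)/(-95)) = 1/(15/26 + 3*(-92)*(-1/95)) = 1/(15/26 + 276/95) = 1/(8601/2470) = 2470/8601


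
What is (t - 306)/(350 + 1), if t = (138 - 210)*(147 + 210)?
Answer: -2890/39 ≈ -74.103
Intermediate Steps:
t = -25704 (t = -72*357 = -25704)
(t - 306)/(350 + 1) = (-25704 - 306)/(350 + 1) = -26010/351 = -26010*1/351 = -2890/39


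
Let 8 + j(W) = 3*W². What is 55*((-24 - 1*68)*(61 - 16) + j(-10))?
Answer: -211640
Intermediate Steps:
j(W) = -8 + 3*W²
55*((-24 - 1*68)*(61 - 16) + j(-10)) = 55*((-24 - 1*68)*(61 - 16) + (-8 + 3*(-10)²)) = 55*((-24 - 68)*45 + (-8 + 3*100)) = 55*(-92*45 + (-8 + 300)) = 55*(-4140 + 292) = 55*(-3848) = -211640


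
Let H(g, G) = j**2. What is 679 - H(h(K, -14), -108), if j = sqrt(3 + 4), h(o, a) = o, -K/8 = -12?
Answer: 672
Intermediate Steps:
K = 96 (K = -8*(-12) = 96)
j = sqrt(7) ≈ 2.6458
H(g, G) = 7 (H(g, G) = (sqrt(7))**2 = 7)
679 - H(h(K, -14), -108) = 679 - 1*7 = 679 - 7 = 672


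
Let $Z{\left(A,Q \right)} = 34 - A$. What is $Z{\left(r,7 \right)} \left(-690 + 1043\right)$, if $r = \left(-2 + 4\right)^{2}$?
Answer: $10590$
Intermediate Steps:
$r = 4$ ($r = 2^{2} = 4$)
$Z{\left(r,7 \right)} \left(-690 + 1043\right) = \left(34 - 4\right) \left(-690 + 1043\right) = \left(34 - 4\right) 353 = 30 \cdot 353 = 10590$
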